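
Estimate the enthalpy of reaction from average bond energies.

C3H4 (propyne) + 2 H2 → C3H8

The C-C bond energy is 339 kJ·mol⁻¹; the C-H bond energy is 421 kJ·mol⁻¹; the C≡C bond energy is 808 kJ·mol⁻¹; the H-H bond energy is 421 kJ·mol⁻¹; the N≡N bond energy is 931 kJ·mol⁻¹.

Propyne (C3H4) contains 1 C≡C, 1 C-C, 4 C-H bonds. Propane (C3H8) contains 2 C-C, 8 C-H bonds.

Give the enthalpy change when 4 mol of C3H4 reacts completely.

Bonds broken (reactants):
  C≡C: 1 × 808 = 808
  C-C: 1 × 339 = 339
  C-H: 4 × 421 = 1684
  H-H: 2 × 421 = 842
  Σ(broken) = 3673 kJ
Bonds formed (products):
  C-C: 2 × 339 = 678
  C-H: 8 × 421 = 3368
  Σ(formed) = 4046 kJ
ΔH = Σ(broken) − Σ(formed) = 3673 − 4046 = −373 kJ
For 4× the reaction as written: 4 × (−373) = −1492 kJ

ΔH = −1492 kJ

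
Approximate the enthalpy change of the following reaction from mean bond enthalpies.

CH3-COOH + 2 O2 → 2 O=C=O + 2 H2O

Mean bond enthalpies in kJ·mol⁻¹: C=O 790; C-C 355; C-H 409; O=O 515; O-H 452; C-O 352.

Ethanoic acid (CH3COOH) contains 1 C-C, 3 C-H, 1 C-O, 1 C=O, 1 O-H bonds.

Bonds broken (reactants):
  C-C: 1 × 355 = 355
  C-H: 3 × 409 = 1227
  C-O: 1 × 352 = 352
  C=O: 1 × 790 = 790
  O-H: 1 × 452 = 452
  O=O: 2 × 515 = 1030
  Σ(broken) = 4206 kJ
Bonds formed (products):
  C=O: 4 × 790 = 3160
  O-H: 4 × 452 = 1808
  Σ(formed) = 4968 kJ
ΔH = Σ(broken) − Σ(formed) = 4206 − 4968 = −762 kJ

ΔH ≈ −762 kJ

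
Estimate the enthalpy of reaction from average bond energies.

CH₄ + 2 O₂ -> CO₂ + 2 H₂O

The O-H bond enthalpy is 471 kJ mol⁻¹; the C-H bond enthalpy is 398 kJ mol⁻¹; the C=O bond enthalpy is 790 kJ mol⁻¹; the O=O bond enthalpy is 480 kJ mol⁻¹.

Bonds broken (reactants):
  C-H: 4 × 398 = 1592
  O=O: 2 × 480 = 960
  Σ(broken) = 2552 kJ
Bonds formed (products):
  C=O: 2 × 790 = 1580
  O-H: 4 × 471 = 1884
  Σ(formed) = 3464 kJ
ΔH = Σ(broken) − Σ(formed) = 2552 − 3464 = −912 kJ

ΔH ≈ −912 kJ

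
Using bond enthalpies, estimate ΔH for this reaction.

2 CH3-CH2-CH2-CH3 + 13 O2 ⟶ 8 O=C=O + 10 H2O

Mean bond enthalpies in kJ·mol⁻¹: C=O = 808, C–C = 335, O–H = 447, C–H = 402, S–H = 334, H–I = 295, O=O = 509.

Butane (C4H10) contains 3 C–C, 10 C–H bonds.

ΔH ≈ −5201 kJ

Bonds broken (reactants):
  C–C: 6 × 335 = 2010
  C–H: 20 × 402 = 8040
  O=O: 13 × 509 = 6617
  Σ(broken) = 16667 kJ
Bonds formed (products):
  C=O: 16 × 808 = 12928
  O–H: 20 × 447 = 8940
  Σ(formed) = 21868 kJ
ΔH = Σ(broken) − Σ(formed) = 16667 − 21868 = −5201 kJ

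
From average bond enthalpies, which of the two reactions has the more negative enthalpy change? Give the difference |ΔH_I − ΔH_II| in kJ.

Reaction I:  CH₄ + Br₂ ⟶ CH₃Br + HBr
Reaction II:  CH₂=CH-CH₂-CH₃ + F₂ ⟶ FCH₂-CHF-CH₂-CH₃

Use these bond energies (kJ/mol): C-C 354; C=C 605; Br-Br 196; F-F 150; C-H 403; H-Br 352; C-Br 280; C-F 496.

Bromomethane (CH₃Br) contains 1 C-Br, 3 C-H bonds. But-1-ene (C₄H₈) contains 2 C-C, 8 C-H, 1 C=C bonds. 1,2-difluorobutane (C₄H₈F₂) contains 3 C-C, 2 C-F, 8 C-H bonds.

Reaction I:
  Bonds broken (reactants):
    Br-Br: 1 × 196 = 196
    C-H: 4 × 403 = 1612
    Σ(broken) = 1808 kJ
  Bonds formed (products):
    C-Br: 1 × 280 = 280
    C-H: 3 × 403 = 1209
    H-Br: 1 × 352 = 352
    Σ(formed) = 1841 kJ
  ΔH_I = 1808 − 1841 = −33 kJ
Reaction II:
  Bonds broken (reactants):
    C-C: 2 × 354 = 708
    C-H: 8 × 403 = 3224
    C=C: 1 × 605 = 605
    F-F: 1 × 150 = 150
    Σ(broken) = 4687 kJ
  Bonds formed (products):
    C-C: 3 × 354 = 1062
    C-F: 2 × 496 = 992
    C-H: 8 × 403 = 3224
    Σ(formed) = 5278 kJ
  ΔH_II = 4687 − 5278 = −591 kJ
ΔH_I − ΔH_II = +558 kJ, so reaction II has the more negative ΔH; |ΔH_I − ΔH_II| = 558 kJ.

Reaction II, by 558 kJ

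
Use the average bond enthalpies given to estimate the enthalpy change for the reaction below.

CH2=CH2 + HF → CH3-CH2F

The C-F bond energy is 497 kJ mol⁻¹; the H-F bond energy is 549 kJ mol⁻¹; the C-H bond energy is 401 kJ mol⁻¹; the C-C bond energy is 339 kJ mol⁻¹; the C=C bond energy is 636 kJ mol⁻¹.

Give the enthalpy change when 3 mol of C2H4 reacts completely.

ΔH = −156 kJ

Bonds broken (reactants):
  C-H: 4 × 401 = 1604
  C=C: 1 × 636 = 636
  H-F: 1 × 549 = 549
  Σ(broken) = 2789 kJ
Bonds formed (products):
  C-C: 1 × 339 = 339
  C-F: 1 × 497 = 497
  C-H: 5 × 401 = 2005
  Σ(formed) = 2841 kJ
ΔH = Σ(broken) − Σ(formed) = 2789 − 2841 = −52 kJ
For 3× the reaction as written: 3 × (−52) = −156 kJ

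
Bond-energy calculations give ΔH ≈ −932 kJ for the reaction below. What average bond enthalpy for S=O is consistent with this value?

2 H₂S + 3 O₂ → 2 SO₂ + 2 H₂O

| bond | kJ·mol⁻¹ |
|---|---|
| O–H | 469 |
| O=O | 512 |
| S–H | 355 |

Let D be the S=O bond energy.
Σ(broken) = 3×512 + 4×355 = 2956
Σ(formed) = 4×469 + 4×D = 1876 + 4D
ΔH = Σ(broken) − Σ(formed) = (2956) − (1876 + 4D) = +1080 − 4D
Setting this equal to −932 kJ gives 4D = 2012, so D = 503 kJ/mol.

D(S=O) ≈ 503 kJ/mol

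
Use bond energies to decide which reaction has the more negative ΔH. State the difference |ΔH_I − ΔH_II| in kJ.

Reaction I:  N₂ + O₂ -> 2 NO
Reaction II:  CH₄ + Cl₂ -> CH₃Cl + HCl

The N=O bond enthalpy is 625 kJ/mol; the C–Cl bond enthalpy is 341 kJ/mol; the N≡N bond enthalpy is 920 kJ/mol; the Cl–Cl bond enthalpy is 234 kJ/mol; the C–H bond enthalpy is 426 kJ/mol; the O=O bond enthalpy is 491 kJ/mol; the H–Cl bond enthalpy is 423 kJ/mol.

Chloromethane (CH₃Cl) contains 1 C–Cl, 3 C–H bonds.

Reaction I:
  Bonds broken (reactants):
    N≡N: 1 × 920 = 920
    O=O: 1 × 491 = 491
    Σ(broken) = 1411 kJ
  Bonds formed (products):
    N=O: 2 × 625 = 1250
    Σ(formed) = 1250 kJ
  ΔH_I = 1411 − 1250 = +161 kJ
Reaction II:
  Bonds broken (reactants):
    C–H: 4 × 426 = 1704
    Cl–Cl: 1 × 234 = 234
    Σ(broken) = 1938 kJ
  Bonds formed (products):
    C–Cl: 1 × 341 = 341
    C–H: 3 × 426 = 1278
    H–Cl: 1 × 423 = 423
    Σ(formed) = 2042 kJ
  ΔH_II = 1938 − 2042 = −104 kJ
ΔH_I − ΔH_II = +265 kJ, so reaction II has the more negative ΔH; |ΔH_I − ΔH_II| = 265 kJ.

Reaction II, by 265 kJ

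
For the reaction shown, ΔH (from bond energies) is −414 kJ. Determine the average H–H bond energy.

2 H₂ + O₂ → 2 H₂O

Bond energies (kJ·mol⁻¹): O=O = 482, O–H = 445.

Let D be the H–H bond energy.
Σ(broken) = 2×D + 1×482 = 482 + 2D
Σ(formed) = 4×445 = 1780
ΔH = Σ(broken) − Σ(formed) = (482 + 2D) − (1780) = −1298 + 2D
Setting this equal to −414 kJ gives 2D = 884, so D = 442 kJ/mol.

D(H–H) ≈ 442 kJ/mol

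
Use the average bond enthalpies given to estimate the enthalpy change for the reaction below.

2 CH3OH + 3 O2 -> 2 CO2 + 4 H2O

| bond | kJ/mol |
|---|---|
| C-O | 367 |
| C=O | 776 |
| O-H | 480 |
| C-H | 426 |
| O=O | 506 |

ΔH ≈ −1176 kJ

Bonds broken (reactants):
  C-H: 6 × 426 = 2556
  C-O: 2 × 367 = 734
  O-H: 2 × 480 = 960
  O=O: 3 × 506 = 1518
  Σ(broken) = 5768 kJ
Bonds formed (products):
  C=O: 4 × 776 = 3104
  O-H: 8 × 480 = 3840
  Σ(formed) = 6944 kJ
ΔH = Σ(broken) − Σ(formed) = 5768 − 6944 = −1176 kJ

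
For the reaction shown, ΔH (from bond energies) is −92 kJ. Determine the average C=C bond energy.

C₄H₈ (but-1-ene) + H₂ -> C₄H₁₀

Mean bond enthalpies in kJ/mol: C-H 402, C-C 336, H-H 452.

D(C=C) ≈ 596 kJ/mol

Let D be the C=C bond energy.
Σ(broken) = 2×336 + 8×402 + 1×D + 1×452 = 4340 + D
Σ(formed) = 3×336 + 10×402 = 5028
ΔH = Σ(broken) − Σ(formed) = (4340 + D) − (5028) = −688 + D
Setting this equal to −92 kJ gives D = 596 kJ/mol.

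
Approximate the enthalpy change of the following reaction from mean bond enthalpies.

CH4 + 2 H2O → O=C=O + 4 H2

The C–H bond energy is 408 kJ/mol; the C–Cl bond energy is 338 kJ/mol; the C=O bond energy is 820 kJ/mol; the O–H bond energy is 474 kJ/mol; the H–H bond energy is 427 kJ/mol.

ΔH ≈ +180 kJ

Bonds broken (reactants):
  C–H: 4 × 408 = 1632
  O–H: 4 × 474 = 1896
  Σ(broken) = 3528 kJ
Bonds formed (products):
  C=O: 2 × 820 = 1640
  H–H: 4 × 427 = 1708
  Σ(formed) = 3348 kJ
ΔH = Σ(broken) − Σ(formed) = 3528 − 3348 = +180 kJ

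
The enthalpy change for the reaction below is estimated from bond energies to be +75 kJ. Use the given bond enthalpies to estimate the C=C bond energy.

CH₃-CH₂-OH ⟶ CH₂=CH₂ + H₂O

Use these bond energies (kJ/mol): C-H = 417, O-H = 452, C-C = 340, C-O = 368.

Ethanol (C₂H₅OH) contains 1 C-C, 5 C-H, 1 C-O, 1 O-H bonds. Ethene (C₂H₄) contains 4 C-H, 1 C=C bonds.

Let D be the C=C bond energy.
Σ(broken) = 1×340 + 5×417 + 1×368 + 1×452 = 3245
Σ(formed) = 4×417 + 1×D + 2×452 = 2572 + D
ΔH = Σ(broken) − Σ(formed) = (3245) − (2572 + D) = +673 − D
Setting this equal to +75 kJ gives D = 598 kJ/mol.

D(C=C) ≈ 598 kJ/mol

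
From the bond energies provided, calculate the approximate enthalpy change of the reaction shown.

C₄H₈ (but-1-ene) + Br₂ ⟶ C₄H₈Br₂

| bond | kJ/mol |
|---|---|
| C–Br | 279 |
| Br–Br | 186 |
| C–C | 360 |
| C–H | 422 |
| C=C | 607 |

ΔH ≈ −125 kJ

Bonds broken (reactants):
  Br–Br: 1 × 186 = 186
  C–C: 2 × 360 = 720
  C–H: 8 × 422 = 3376
  C=C: 1 × 607 = 607
  Σ(broken) = 4889 kJ
Bonds formed (products):
  C–Br: 2 × 279 = 558
  C–C: 3 × 360 = 1080
  C–H: 8 × 422 = 3376
  Σ(formed) = 5014 kJ
ΔH = Σ(broken) − Σ(formed) = 4889 − 5014 = −125 kJ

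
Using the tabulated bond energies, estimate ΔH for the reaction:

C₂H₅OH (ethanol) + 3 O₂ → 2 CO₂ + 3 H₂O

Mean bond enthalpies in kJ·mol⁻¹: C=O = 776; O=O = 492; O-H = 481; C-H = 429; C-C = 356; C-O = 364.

Bonds broken (reactants):
  C-C: 1 × 356 = 356
  C-H: 5 × 429 = 2145
  C-O: 1 × 364 = 364
  O-H: 1 × 481 = 481
  O=O: 3 × 492 = 1476
  Σ(broken) = 4822 kJ
Bonds formed (products):
  C=O: 4 × 776 = 3104
  O-H: 6 × 481 = 2886
  Σ(formed) = 5990 kJ
ΔH = Σ(broken) − Σ(formed) = 4822 − 5990 = −1168 kJ

ΔH ≈ −1168 kJ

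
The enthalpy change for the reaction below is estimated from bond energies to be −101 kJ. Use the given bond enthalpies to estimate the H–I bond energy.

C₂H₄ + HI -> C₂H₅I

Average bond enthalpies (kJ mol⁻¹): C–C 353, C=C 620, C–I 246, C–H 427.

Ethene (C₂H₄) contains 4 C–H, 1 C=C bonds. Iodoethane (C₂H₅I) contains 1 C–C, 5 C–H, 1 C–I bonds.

D(H–I) ≈ 305 kJ/mol

Let D be the H–I bond energy.
Σ(broken) = 4×427 + 1×620 + 1×D = 2328 + D
Σ(formed) = 1×353 + 5×427 + 1×246 = 2734
ΔH = Σ(broken) − Σ(formed) = (2328 + D) − (2734) = −406 + D
Setting this equal to −101 kJ gives D = 305 kJ/mol.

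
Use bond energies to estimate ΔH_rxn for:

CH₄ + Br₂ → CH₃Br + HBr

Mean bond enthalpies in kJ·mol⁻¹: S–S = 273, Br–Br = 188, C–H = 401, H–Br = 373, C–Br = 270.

ΔH ≈ −54 kJ

Bonds broken (reactants):
  Br–Br: 1 × 188 = 188
  C–H: 4 × 401 = 1604
  Σ(broken) = 1792 kJ
Bonds formed (products):
  C–Br: 1 × 270 = 270
  C–H: 3 × 401 = 1203
  H–Br: 1 × 373 = 373
  Σ(formed) = 1846 kJ
ΔH = Σ(broken) − Σ(formed) = 1792 − 1846 = −54 kJ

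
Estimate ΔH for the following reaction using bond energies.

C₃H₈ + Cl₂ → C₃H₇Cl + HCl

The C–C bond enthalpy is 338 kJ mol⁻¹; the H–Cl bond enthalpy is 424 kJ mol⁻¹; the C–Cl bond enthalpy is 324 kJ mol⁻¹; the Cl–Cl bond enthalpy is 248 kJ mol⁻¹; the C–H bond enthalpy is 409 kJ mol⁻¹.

Bonds broken (reactants):
  C–C: 2 × 338 = 676
  C–H: 8 × 409 = 3272
  Cl–Cl: 1 × 248 = 248
  Σ(broken) = 4196 kJ
Bonds formed (products):
  C–C: 2 × 338 = 676
  C–Cl: 1 × 324 = 324
  C–H: 7 × 409 = 2863
  H–Cl: 1 × 424 = 424
  Σ(formed) = 4287 kJ
ΔH = Σ(broken) − Σ(formed) = 4196 − 4287 = −91 kJ

ΔH ≈ −91 kJ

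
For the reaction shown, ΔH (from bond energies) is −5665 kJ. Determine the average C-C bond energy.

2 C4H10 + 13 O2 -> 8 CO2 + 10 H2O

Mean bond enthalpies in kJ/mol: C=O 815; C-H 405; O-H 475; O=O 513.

D(C-C) ≈ 351 kJ/mol

Let D be the C-C bond energy.
Σ(broken) = 6×D + 20×405 + 13×513 = 14769 + 6D
Σ(formed) = 16×815 + 20×475 = 22540
ΔH = Σ(broken) − Σ(formed) = (14769 + 6D) − (22540) = −7771 + 6D
Setting this equal to −5665 kJ gives 6D = 2106, so D = 351 kJ/mol.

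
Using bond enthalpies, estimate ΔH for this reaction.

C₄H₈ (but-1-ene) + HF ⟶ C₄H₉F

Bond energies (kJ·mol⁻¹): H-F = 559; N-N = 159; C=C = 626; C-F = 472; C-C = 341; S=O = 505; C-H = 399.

ΔH ≈ −27 kJ

Bonds broken (reactants):
  C-C: 2 × 341 = 682
  C-H: 8 × 399 = 3192
  C=C: 1 × 626 = 626
  H-F: 1 × 559 = 559
  Σ(broken) = 5059 kJ
Bonds formed (products):
  C-C: 3 × 341 = 1023
  C-F: 1 × 472 = 472
  C-H: 9 × 399 = 3591
  Σ(formed) = 5086 kJ
ΔH = Σ(broken) − Σ(formed) = 5059 − 5086 = −27 kJ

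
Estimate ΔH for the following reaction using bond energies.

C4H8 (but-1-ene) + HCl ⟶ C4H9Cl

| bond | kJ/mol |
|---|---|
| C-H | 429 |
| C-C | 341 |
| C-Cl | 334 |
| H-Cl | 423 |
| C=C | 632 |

ΔH ≈ −49 kJ

Bonds broken (reactants):
  C-C: 2 × 341 = 682
  C-H: 8 × 429 = 3432
  C=C: 1 × 632 = 632
  H-Cl: 1 × 423 = 423
  Σ(broken) = 5169 kJ
Bonds formed (products):
  C-C: 3 × 341 = 1023
  C-Cl: 1 × 334 = 334
  C-H: 9 × 429 = 3861
  Σ(formed) = 5218 kJ
ΔH = Σ(broken) − Σ(formed) = 5169 − 5218 = −49 kJ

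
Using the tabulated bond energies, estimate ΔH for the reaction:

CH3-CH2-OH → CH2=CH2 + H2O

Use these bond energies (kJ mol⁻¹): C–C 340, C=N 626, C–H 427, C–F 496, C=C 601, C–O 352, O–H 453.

ΔH ≈ +65 kJ

Bonds broken (reactants):
  C–C: 1 × 340 = 340
  C–H: 5 × 427 = 2135
  C–O: 1 × 352 = 352
  O–H: 1 × 453 = 453
  Σ(broken) = 3280 kJ
Bonds formed (products):
  C–H: 4 × 427 = 1708
  C=C: 1 × 601 = 601
  O–H: 2 × 453 = 906
  Σ(formed) = 3215 kJ
ΔH = Σ(broken) − Σ(formed) = 3280 − 3215 = +65 kJ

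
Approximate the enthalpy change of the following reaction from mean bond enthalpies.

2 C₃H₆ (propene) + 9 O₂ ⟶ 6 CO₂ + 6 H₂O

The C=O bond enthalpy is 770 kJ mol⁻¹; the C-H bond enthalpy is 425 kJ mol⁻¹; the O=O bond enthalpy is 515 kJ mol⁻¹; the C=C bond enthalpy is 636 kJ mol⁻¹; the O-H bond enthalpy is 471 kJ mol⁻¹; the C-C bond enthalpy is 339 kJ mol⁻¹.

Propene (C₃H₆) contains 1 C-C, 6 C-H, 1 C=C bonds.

Bonds broken (reactants):
  C-C: 2 × 339 = 678
  C-H: 12 × 425 = 5100
  C=C: 2 × 636 = 1272
  O=O: 9 × 515 = 4635
  Σ(broken) = 11685 kJ
Bonds formed (products):
  C=O: 12 × 770 = 9240
  O-H: 12 × 471 = 5652
  Σ(formed) = 14892 kJ
ΔH = Σ(broken) − Σ(formed) = 11685 − 14892 = −3207 kJ

ΔH ≈ −3207 kJ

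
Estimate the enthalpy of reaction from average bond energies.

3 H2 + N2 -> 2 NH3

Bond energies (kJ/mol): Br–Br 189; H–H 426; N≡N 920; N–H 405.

ΔH ≈ −232 kJ

Bonds broken (reactants):
  H–H: 3 × 426 = 1278
  N≡N: 1 × 920 = 920
  Σ(broken) = 2198 kJ
Bonds formed (products):
  N–H: 6 × 405 = 2430
  Σ(formed) = 2430 kJ
ΔH = Σ(broken) − Σ(formed) = 2198 − 2430 = −232 kJ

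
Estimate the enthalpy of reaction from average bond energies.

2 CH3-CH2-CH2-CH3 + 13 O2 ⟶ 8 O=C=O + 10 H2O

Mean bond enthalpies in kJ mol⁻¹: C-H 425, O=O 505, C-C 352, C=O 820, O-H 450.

ΔH ≈ −4943 kJ

Bonds broken (reactants):
  C-C: 6 × 352 = 2112
  C-H: 20 × 425 = 8500
  O=O: 13 × 505 = 6565
  Σ(broken) = 17177 kJ
Bonds formed (products):
  C=O: 16 × 820 = 13120
  O-H: 20 × 450 = 9000
  Σ(formed) = 22120 kJ
ΔH = Σ(broken) − Σ(formed) = 17177 − 22120 = −4943 kJ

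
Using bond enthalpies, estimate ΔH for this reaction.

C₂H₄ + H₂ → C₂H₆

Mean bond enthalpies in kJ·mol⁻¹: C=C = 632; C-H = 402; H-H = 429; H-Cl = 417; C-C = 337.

ΔH ≈ −80 kJ

Bonds broken (reactants):
  C-H: 4 × 402 = 1608
  C=C: 1 × 632 = 632
  H-H: 1 × 429 = 429
  Σ(broken) = 2669 kJ
Bonds formed (products):
  C-C: 1 × 337 = 337
  C-H: 6 × 402 = 2412
  Σ(formed) = 2749 kJ
ΔH = Σ(broken) − Σ(formed) = 2669 − 2749 = −80 kJ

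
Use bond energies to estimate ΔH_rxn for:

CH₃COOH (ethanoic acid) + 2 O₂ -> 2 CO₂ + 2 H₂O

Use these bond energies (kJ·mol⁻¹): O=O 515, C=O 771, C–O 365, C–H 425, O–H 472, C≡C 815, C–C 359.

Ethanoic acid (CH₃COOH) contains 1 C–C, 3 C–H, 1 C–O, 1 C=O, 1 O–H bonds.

Bonds broken (reactants):
  C–C: 1 × 359 = 359
  C–H: 3 × 425 = 1275
  C–O: 1 × 365 = 365
  C=O: 1 × 771 = 771
  O–H: 1 × 472 = 472
  O=O: 2 × 515 = 1030
  Σ(broken) = 4272 kJ
Bonds formed (products):
  C=O: 4 × 771 = 3084
  O–H: 4 × 472 = 1888
  Σ(formed) = 4972 kJ
ΔH = Σ(broken) − Σ(formed) = 4272 − 4972 = −700 kJ

ΔH ≈ −700 kJ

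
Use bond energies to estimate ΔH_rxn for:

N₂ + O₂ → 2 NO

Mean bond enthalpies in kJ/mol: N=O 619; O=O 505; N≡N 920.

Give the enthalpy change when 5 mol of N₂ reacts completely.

Bonds broken (reactants):
  N≡N: 1 × 920 = 920
  O=O: 1 × 505 = 505
  Σ(broken) = 1425 kJ
Bonds formed (products):
  N=O: 2 × 619 = 1238
  Σ(formed) = 1238 kJ
ΔH = Σ(broken) − Σ(formed) = 1425 − 1238 = +187 kJ
For 5× the reaction as written: 5 × (+187) = +935 kJ

ΔH = +935 kJ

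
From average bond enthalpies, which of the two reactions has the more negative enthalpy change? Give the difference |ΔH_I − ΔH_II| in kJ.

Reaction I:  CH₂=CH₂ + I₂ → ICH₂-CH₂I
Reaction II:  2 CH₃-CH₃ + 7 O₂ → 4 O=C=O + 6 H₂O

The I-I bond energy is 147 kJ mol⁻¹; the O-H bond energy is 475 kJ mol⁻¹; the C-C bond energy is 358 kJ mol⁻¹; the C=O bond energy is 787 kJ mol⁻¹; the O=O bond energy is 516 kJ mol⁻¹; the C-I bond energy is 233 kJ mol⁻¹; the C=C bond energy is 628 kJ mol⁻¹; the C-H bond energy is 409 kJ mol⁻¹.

Reaction II, by 2711 kJ

Reaction I:
  Bonds broken (reactants):
    C-H: 4 × 409 = 1636
    C=C: 1 × 628 = 628
    I-I: 1 × 147 = 147
    Σ(broken) = 2411 kJ
  Bonds formed (products):
    C-C: 1 × 358 = 358
    C-H: 4 × 409 = 1636
    C-I: 2 × 233 = 466
    Σ(formed) = 2460 kJ
  ΔH_I = 2411 − 2460 = −49 kJ
Reaction II:
  Bonds broken (reactants):
    C-C: 2 × 358 = 716
    C-H: 12 × 409 = 4908
    O=O: 7 × 516 = 3612
    Σ(broken) = 9236 kJ
  Bonds formed (products):
    C=O: 8 × 787 = 6296
    O-H: 12 × 475 = 5700
    Σ(formed) = 11996 kJ
  ΔH_II = 9236 − 11996 = −2760 kJ
ΔH_I − ΔH_II = +2711 kJ, so reaction II has the more negative ΔH; |ΔH_I − ΔH_II| = 2711 kJ.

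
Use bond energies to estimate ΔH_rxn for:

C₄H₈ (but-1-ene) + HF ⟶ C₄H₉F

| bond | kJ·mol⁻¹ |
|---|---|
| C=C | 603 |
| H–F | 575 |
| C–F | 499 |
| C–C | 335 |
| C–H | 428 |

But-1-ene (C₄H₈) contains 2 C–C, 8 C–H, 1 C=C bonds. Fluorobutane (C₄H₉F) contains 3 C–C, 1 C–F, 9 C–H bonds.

ΔH ≈ −84 kJ

Bonds broken (reactants):
  C–C: 2 × 335 = 670
  C–H: 8 × 428 = 3424
  C=C: 1 × 603 = 603
  H–F: 1 × 575 = 575
  Σ(broken) = 5272 kJ
Bonds formed (products):
  C–C: 3 × 335 = 1005
  C–F: 1 × 499 = 499
  C–H: 9 × 428 = 3852
  Σ(formed) = 5356 kJ
ΔH = Σ(broken) − Σ(formed) = 5272 − 5356 = −84 kJ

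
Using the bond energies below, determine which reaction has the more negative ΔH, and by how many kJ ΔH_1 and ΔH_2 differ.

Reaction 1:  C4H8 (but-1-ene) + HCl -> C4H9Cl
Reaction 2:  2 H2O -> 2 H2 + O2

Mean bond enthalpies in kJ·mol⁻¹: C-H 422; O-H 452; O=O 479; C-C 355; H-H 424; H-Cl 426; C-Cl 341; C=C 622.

Reaction 1:
  Bonds broken (reactants):
    C-C: 2 × 355 = 710
    C-H: 8 × 422 = 3376
    C=C: 1 × 622 = 622
    H-Cl: 1 × 426 = 426
    Σ(broken) = 5134 kJ
  Bonds formed (products):
    C-C: 3 × 355 = 1065
    C-Cl: 1 × 341 = 341
    C-H: 9 × 422 = 3798
    Σ(formed) = 5204 kJ
  ΔH_1 = 5134 − 5204 = −70 kJ
Reaction 2:
  Bonds broken (reactants):
    O-H: 4 × 452 = 1808
    Σ(broken) = 1808 kJ
  Bonds formed (products):
    H-H: 2 × 424 = 848
    O=O: 1 × 479 = 479
    Σ(formed) = 1327 kJ
  ΔH_2 = 1808 − 1327 = +481 kJ
ΔH_1 − ΔH_2 = −551 kJ, so reaction 1 has the more negative ΔH; |ΔH_1 − ΔH_2| = 551 kJ.

Reaction 1, by 551 kJ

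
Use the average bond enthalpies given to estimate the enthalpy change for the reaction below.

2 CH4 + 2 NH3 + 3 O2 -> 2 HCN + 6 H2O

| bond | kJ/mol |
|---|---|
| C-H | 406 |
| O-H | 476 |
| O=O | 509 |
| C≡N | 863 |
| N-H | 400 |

Bonds broken (reactants):
  C-H: 8 × 406 = 3248
  N-H: 6 × 400 = 2400
  O=O: 3 × 509 = 1527
  Σ(broken) = 7175 kJ
Bonds formed (products):
  C≡N: 2 × 863 = 1726
  C-H: 2 × 406 = 812
  O-H: 12 × 476 = 5712
  Σ(formed) = 8250 kJ
ΔH = Σ(broken) − Σ(formed) = 7175 − 8250 = −1075 kJ

ΔH ≈ −1075 kJ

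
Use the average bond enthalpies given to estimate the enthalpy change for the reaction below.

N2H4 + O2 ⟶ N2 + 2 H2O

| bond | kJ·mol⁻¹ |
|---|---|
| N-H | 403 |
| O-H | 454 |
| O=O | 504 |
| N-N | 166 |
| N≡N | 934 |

ΔH ≈ −468 kJ

Bonds broken (reactants):
  N-H: 4 × 403 = 1612
  N-N: 1 × 166 = 166
  O=O: 1 × 504 = 504
  Σ(broken) = 2282 kJ
Bonds formed (products):
  N≡N: 1 × 934 = 934
  O-H: 4 × 454 = 1816
  Σ(formed) = 2750 kJ
ΔH = Σ(broken) − Σ(formed) = 2282 − 2750 = −468 kJ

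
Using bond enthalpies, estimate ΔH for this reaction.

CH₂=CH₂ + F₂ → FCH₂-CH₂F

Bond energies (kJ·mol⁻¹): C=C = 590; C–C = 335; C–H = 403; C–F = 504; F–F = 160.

ΔH ≈ −593 kJ

Bonds broken (reactants):
  C–H: 4 × 403 = 1612
  C=C: 1 × 590 = 590
  F–F: 1 × 160 = 160
  Σ(broken) = 2362 kJ
Bonds formed (products):
  C–C: 1 × 335 = 335
  C–F: 2 × 504 = 1008
  C–H: 4 × 403 = 1612
  Σ(formed) = 2955 kJ
ΔH = Σ(broken) − Σ(formed) = 2362 − 2955 = −593 kJ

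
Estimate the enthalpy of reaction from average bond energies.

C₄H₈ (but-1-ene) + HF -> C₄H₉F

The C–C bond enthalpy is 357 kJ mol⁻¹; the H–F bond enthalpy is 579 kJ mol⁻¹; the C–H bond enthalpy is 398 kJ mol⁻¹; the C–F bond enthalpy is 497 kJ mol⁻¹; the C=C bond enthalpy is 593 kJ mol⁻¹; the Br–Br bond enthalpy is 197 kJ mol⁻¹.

Bonds broken (reactants):
  C–C: 2 × 357 = 714
  C–H: 8 × 398 = 3184
  C=C: 1 × 593 = 593
  H–F: 1 × 579 = 579
  Σ(broken) = 5070 kJ
Bonds formed (products):
  C–C: 3 × 357 = 1071
  C–F: 1 × 497 = 497
  C–H: 9 × 398 = 3582
  Σ(formed) = 5150 kJ
ΔH = Σ(broken) − Σ(formed) = 5070 − 5150 = −80 kJ

ΔH ≈ −80 kJ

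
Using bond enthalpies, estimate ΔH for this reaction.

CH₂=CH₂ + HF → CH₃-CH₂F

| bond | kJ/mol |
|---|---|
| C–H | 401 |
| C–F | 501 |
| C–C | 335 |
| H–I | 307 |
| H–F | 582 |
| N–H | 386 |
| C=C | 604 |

ΔH ≈ −51 kJ

Bonds broken (reactants):
  C–H: 4 × 401 = 1604
  C=C: 1 × 604 = 604
  H–F: 1 × 582 = 582
  Σ(broken) = 2790 kJ
Bonds formed (products):
  C–C: 1 × 335 = 335
  C–F: 1 × 501 = 501
  C–H: 5 × 401 = 2005
  Σ(formed) = 2841 kJ
ΔH = Σ(broken) − Σ(formed) = 2790 − 2841 = −51 kJ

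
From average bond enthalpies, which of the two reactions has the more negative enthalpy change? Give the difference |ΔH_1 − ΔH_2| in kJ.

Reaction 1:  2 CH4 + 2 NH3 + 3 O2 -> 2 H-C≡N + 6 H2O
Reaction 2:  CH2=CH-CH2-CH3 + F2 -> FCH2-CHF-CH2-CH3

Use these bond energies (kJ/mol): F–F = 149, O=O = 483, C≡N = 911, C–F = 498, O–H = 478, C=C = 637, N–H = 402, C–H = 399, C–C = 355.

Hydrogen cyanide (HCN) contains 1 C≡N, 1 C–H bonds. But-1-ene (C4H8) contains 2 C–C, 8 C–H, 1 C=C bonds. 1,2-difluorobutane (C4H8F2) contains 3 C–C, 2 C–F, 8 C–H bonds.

Reaction 1, by 738 kJ

Reaction 1:
  Bonds broken (reactants):
    C–H: 8 × 399 = 3192
    N–H: 6 × 402 = 2412
    O=O: 3 × 483 = 1449
    Σ(broken) = 7053 kJ
  Bonds formed (products):
    C≡N: 2 × 911 = 1822
    C–H: 2 × 399 = 798
    O–H: 12 × 478 = 5736
    Σ(formed) = 8356 kJ
  ΔH_1 = 7053 − 8356 = −1303 kJ
Reaction 2:
  Bonds broken (reactants):
    C–C: 2 × 355 = 710
    C–H: 8 × 399 = 3192
    C=C: 1 × 637 = 637
    F–F: 1 × 149 = 149
    Σ(broken) = 4688 kJ
  Bonds formed (products):
    C–C: 3 × 355 = 1065
    C–F: 2 × 498 = 996
    C–H: 8 × 399 = 3192
    Σ(formed) = 5253 kJ
  ΔH_2 = 4688 − 5253 = −565 kJ
ΔH_1 − ΔH_2 = −738 kJ, so reaction 1 has the more negative ΔH; |ΔH_1 − ΔH_2| = 738 kJ.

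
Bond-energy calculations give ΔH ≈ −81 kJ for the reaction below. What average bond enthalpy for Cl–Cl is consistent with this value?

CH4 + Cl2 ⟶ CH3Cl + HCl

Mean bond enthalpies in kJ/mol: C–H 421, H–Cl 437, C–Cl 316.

Let D be the Cl–Cl bond energy.
Σ(broken) = 4×421 + 1×D = 1684 + D
Σ(formed) = 1×316 + 3×421 + 1×437 = 2016
ΔH = Σ(broken) − Σ(formed) = (1684 + D) − (2016) = −332 + D
Setting this equal to −81 kJ gives D = 251 kJ/mol.

D(Cl–Cl) ≈ 251 kJ/mol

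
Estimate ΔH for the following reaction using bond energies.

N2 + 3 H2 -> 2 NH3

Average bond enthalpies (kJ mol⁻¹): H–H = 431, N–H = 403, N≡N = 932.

Bonds broken (reactants):
  H–H: 3 × 431 = 1293
  N≡N: 1 × 932 = 932
  Σ(broken) = 2225 kJ
Bonds formed (products):
  N–H: 6 × 403 = 2418
  Σ(formed) = 2418 kJ
ΔH = Σ(broken) − Σ(formed) = 2225 − 2418 = −193 kJ

ΔH ≈ −193 kJ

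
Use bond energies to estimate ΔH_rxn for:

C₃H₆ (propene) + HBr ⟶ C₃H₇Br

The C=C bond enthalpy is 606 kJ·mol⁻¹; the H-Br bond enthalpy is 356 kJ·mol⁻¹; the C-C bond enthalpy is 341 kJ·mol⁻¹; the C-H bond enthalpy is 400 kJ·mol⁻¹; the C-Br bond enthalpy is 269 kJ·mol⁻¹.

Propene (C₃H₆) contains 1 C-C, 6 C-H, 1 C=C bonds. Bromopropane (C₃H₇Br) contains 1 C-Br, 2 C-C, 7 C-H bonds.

ΔH ≈ −48 kJ

Bonds broken (reactants):
  C-C: 1 × 341 = 341
  C-H: 6 × 400 = 2400
  C=C: 1 × 606 = 606
  H-Br: 1 × 356 = 356
  Σ(broken) = 3703 kJ
Bonds formed (products):
  C-Br: 1 × 269 = 269
  C-C: 2 × 341 = 682
  C-H: 7 × 400 = 2800
  Σ(formed) = 3751 kJ
ΔH = Σ(broken) − Σ(formed) = 3703 − 3751 = −48 kJ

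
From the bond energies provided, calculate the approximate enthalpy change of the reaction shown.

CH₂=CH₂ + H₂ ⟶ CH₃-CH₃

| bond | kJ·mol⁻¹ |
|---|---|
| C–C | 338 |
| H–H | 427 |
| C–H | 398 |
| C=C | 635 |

ΔH ≈ −72 kJ

Bonds broken (reactants):
  C–H: 4 × 398 = 1592
  C=C: 1 × 635 = 635
  H–H: 1 × 427 = 427
  Σ(broken) = 2654 kJ
Bonds formed (products):
  C–C: 1 × 338 = 338
  C–H: 6 × 398 = 2388
  Σ(formed) = 2726 kJ
ΔH = Σ(broken) − Σ(formed) = 2654 − 2726 = −72 kJ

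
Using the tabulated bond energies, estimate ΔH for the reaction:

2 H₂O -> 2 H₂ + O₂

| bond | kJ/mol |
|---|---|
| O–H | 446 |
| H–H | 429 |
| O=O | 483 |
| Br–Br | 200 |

ΔH ≈ +443 kJ

Bonds broken (reactants):
  O–H: 4 × 446 = 1784
  Σ(broken) = 1784 kJ
Bonds formed (products):
  H–H: 2 × 429 = 858
  O=O: 1 × 483 = 483
  Σ(formed) = 1341 kJ
ΔH = Σ(broken) − Σ(formed) = 1784 − 1341 = +443 kJ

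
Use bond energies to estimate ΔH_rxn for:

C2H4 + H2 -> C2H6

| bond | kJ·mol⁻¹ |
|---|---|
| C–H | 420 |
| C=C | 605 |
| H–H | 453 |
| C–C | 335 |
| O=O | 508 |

ΔH ≈ −117 kJ

Bonds broken (reactants):
  C–H: 4 × 420 = 1680
  C=C: 1 × 605 = 605
  H–H: 1 × 453 = 453
  Σ(broken) = 2738 kJ
Bonds formed (products):
  C–C: 1 × 335 = 335
  C–H: 6 × 420 = 2520
  Σ(formed) = 2855 kJ
ΔH = Σ(broken) − Σ(formed) = 2738 − 2855 = −117 kJ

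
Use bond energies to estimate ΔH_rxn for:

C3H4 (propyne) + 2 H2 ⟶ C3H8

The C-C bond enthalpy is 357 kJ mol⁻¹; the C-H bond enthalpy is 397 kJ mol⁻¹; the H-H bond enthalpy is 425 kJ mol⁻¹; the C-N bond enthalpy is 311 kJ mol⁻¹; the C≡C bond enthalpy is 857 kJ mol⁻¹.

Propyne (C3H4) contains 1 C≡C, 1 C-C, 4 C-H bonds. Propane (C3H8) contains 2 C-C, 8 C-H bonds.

Bonds broken (reactants):
  C≡C: 1 × 857 = 857
  C-C: 1 × 357 = 357
  C-H: 4 × 397 = 1588
  H-H: 2 × 425 = 850
  Σ(broken) = 3652 kJ
Bonds formed (products):
  C-C: 2 × 357 = 714
  C-H: 8 × 397 = 3176
  Σ(formed) = 3890 kJ
ΔH = Σ(broken) − Σ(formed) = 3652 − 3890 = −238 kJ

ΔH ≈ −238 kJ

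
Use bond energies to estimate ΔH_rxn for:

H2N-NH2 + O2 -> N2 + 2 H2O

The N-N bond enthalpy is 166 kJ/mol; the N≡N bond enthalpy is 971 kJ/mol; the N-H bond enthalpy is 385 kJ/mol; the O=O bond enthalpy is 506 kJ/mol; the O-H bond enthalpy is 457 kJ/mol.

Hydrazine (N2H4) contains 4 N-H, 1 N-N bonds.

ΔH ≈ −587 kJ

Bonds broken (reactants):
  N-H: 4 × 385 = 1540
  N-N: 1 × 166 = 166
  O=O: 1 × 506 = 506
  Σ(broken) = 2212 kJ
Bonds formed (products):
  N≡N: 1 × 971 = 971
  O-H: 4 × 457 = 1828
  Σ(formed) = 2799 kJ
ΔH = Σ(broken) − Σ(formed) = 2212 − 2799 = −587 kJ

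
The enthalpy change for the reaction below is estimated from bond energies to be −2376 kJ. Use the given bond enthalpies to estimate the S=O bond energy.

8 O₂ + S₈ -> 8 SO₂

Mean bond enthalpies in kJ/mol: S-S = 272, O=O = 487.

D(S=O) ≈ 528 kJ/mol

Let D be the S=O bond energy.
Σ(broken) = 8×487 + 8×272 = 6072
Σ(formed) = 16×D = 16D
ΔH = Σ(broken) − Σ(formed) = (6072) − (16D) = +6072 − 16D
Setting this equal to −2376 kJ gives 16D = 8448, so D = 528 kJ/mol.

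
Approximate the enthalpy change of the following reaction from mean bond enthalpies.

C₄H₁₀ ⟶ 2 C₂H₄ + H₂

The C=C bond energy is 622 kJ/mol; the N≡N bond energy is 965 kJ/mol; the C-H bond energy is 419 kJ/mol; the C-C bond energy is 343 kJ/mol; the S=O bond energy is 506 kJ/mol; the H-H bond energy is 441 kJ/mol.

ΔH ≈ +182 kJ

Bonds broken (reactants):
  C-C: 3 × 343 = 1029
  C-H: 10 × 419 = 4190
  Σ(broken) = 5219 kJ
Bonds formed (products):
  C-H: 8 × 419 = 3352
  C=C: 2 × 622 = 1244
  H-H: 1 × 441 = 441
  Σ(formed) = 5037 kJ
ΔH = Σ(broken) − Σ(formed) = 5219 − 5037 = +182 kJ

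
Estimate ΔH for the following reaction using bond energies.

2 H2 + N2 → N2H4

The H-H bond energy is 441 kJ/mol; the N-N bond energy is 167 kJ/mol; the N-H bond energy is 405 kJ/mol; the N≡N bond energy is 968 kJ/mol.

ΔH ≈ +63 kJ

Bonds broken (reactants):
  H-H: 2 × 441 = 882
  N≡N: 1 × 968 = 968
  Σ(broken) = 1850 kJ
Bonds formed (products):
  N-H: 4 × 405 = 1620
  N-N: 1 × 167 = 167
  Σ(formed) = 1787 kJ
ΔH = Σ(broken) − Σ(formed) = 1850 − 1787 = +63 kJ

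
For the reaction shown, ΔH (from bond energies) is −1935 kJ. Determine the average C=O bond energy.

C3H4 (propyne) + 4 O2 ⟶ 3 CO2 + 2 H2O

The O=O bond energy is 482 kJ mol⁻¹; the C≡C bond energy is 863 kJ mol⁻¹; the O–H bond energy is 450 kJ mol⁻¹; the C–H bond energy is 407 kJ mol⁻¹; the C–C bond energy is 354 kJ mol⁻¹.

Let D be the C=O bond energy.
Σ(broken) = 1×863 + 1×354 + 4×407 + 4×482 = 4773
Σ(formed) = 6×D + 4×450 = 1800 + 6D
ΔH = Σ(broken) − Σ(formed) = (4773) − (1800 + 6D) = +2973 − 6D
Setting this equal to −1935 kJ gives 6D = 4908, so D = 818 kJ/mol.

D(C=O) ≈ 818 kJ/mol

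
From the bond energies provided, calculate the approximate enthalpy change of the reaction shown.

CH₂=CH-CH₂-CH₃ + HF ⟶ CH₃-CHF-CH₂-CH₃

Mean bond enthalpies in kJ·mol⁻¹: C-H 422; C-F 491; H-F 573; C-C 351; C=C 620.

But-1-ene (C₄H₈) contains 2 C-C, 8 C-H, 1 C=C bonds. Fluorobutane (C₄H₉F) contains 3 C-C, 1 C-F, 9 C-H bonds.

Bonds broken (reactants):
  C-C: 2 × 351 = 702
  C-H: 8 × 422 = 3376
  C=C: 1 × 620 = 620
  H-F: 1 × 573 = 573
  Σ(broken) = 5271 kJ
Bonds formed (products):
  C-C: 3 × 351 = 1053
  C-F: 1 × 491 = 491
  C-H: 9 × 422 = 3798
  Σ(formed) = 5342 kJ
ΔH = Σ(broken) − Σ(formed) = 5271 − 5342 = −71 kJ

ΔH ≈ −71 kJ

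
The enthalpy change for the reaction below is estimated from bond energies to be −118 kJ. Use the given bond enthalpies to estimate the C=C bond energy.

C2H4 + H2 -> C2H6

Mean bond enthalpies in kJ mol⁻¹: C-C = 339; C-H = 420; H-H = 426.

D(C=C) ≈ 635 kJ/mol

Let D be the C=C bond energy.
Σ(broken) = 4×420 + 1×D + 1×426 = 2106 + D
Σ(formed) = 1×339 + 6×420 = 2859
ΔH = Σ(broken) − Σ(formed) = (2106 + D) − (2859) = −753 + D
Setting this equal to −118 kJ gives D = 635 kJ/mol.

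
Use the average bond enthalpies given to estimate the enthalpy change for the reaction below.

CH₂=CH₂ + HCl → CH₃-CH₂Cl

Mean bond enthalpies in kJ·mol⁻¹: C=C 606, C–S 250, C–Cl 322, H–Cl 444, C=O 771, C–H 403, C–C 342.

ΔH ≈ −17 kJ

Bonds broken (reactants):
  C–H: 4 × 403 = 1612
  C=C: 1 × 606 = 606
  H–Cl: 1 × 444 = 444
  Σ(broken) = 2662 kJ
Bonds formed (products):
  C–C: 1 × 342 = 342
  C–Cl: 1 × 322 = 322
  C–H: 5 × 403 = 2015
  Σ(formed) = 2679 kJ
ΔH = Σ(broken) − Σ(formed) = 2662 − 2679 = −17 kJ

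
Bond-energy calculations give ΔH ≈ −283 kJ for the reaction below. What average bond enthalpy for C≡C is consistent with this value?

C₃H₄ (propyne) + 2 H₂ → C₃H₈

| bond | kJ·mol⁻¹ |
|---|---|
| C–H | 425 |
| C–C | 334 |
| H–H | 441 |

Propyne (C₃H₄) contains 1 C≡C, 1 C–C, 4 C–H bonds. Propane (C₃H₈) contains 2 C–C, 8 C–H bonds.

D(C≡C) ≈ 869 kJ/mol

Let D be the C≡C bond energy.
Σ(broken) = 1×D + 1×334 + 4×425 + 2×441 = 2916 + D
Σ(formed) = 2×334 + 8×425 = 4068
ΔH = Σ(broken) − Σ(formed) = (2916 + D) − (4068) = −1152 + D
Setting this equal to −283 kJ gives D = 869 kJ/mol.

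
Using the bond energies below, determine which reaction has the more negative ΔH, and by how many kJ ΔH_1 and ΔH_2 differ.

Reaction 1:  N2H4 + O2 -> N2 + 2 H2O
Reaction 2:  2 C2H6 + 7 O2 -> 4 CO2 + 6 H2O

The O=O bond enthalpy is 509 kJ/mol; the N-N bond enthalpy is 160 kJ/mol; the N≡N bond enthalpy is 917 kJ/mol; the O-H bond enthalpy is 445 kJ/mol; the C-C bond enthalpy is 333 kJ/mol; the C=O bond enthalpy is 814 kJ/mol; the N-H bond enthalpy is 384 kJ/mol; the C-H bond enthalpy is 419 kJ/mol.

Reaction 2, by 2103 kJ

Reaction 1:
  Bonds broken (reactants):
    N-H: 4 × 384 = 1536
    N-N: 1 × 160 = 160
    O=O: 1 × 509 = 509
    Σ(broken) = 2205 kJ
  Bonds formed (products):
    N≡N: 1 × 917 = 917
    O-H: 4 × 445 = 1780
    Σ(formed) = 2697 kJ
  ΔH_1 = 2205 − 2697 = −492 kJ
Reaction 2:
  Bonds broken (reactants):
    C-C: 2 × 333 = 666
    C-H: 12 × 419 = 5028
    O=O: 7 × 509 = 3563
    Σ(broken) = 9257 kJ
  Bonds formed (products):
    C=O: 8 × 814 = 6512
    O-H: 12 × 445 = 5340
    Σ(formed) = 11852 kJ
  ΔH_2 = 9257 − 11852 = −2595 kJ
ΔH_1 − ΔH_2 = +2103 kJ, so reaction 2 has the more negative ΔH; |ΔH_1 − ΔH_2| = 2103 kJ.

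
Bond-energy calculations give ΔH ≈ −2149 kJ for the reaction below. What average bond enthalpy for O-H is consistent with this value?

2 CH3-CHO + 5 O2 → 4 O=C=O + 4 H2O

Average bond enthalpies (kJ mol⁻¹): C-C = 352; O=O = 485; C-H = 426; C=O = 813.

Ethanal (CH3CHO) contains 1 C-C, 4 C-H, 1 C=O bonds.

D(O-H) ≈ 476 kJ/mol

Let D be the O-H bond energy.
Σ(broken) = 2×352 + 8×426 + 2×813 + 5×485 = 8163
Σ(formed) = 8×813 + 8×D = 6504 + 8D
ΔH = Σ(broken) − Σ(formed) = (8163) − (6504 + 8D) = +1659 − 8D
Setting this equal to −2149 kJ gives 8D = 3808, so D = 476 kJ/mol.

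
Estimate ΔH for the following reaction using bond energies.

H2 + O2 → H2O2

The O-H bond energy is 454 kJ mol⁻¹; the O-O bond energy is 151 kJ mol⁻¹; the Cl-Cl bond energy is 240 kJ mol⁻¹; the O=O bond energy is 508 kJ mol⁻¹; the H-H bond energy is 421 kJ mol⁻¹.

Bonds broken (reactants):
  H-H: 1 × 421 = 421
  O=O: 1 × 508 = 508
  Σ(broken) = 929 kJ
Bonds formed (products):
  O-H: 2 × 454 = 908
  O-O: 1 × 151 = 151
  Σ(formed) = 1059 kJ
ΔH = Σ(broken) − Σ(formed) = 929 − 1059 = −130 kJ

ΔH ≈ −130 kJ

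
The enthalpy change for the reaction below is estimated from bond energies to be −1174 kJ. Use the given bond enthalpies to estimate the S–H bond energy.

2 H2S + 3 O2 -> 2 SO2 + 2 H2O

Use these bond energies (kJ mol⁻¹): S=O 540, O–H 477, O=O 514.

Let D be the S–H bond energy.
Σ(broken) = 3×514 + 4×D = 1542 + 4D
Σ(formed) = 4×477 + 4×540 = 4068
ΔH = Σ(broken) − Σ(formed) = (1542 + 4D) − (4068) = −2526 + 4D
Setting this equal to −1174 kJ gives 4D = 1352, so D = 338 kJ/mol.

D(S–H) ≈ 338 kJ/mol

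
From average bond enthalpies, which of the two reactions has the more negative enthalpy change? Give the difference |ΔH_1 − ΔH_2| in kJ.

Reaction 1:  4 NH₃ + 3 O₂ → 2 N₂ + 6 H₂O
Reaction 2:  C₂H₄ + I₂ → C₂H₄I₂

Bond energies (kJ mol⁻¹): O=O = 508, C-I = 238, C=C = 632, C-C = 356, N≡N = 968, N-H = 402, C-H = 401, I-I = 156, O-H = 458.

Reaction 1:
  Bonds broken (reactants):
    N-H: 12 × 402 = 4824
    O=O: 3 × 508 = 1524
    Σ(broken) = 6348 kJ
  Bonds formed (products):
    N≡N: 2 × 968 = 1936
    O-H: 12 × 458 = 5496
    Σ(formed) = 7432 kJ
  ΔH_1 = 6348 − 7432 = −1084 kJ
Reaction 2:
  Bonds broken (reactants):
    C-H: 4 × 401 = 1604
    C=C: 1 × 632 = 632
    I-I: 1 × 156 = 156
    Σ(broken) = 2392 kJ
  Bonds formed (products):
    C-C: 1 × 356 = 356
    C-H: 4 × 401 = 1604
    C-I: 2 × 238 = 476
    Σ(formed) = 2436 kJ
  ΔH_2 = 2392 − 2436 = −44 kJ
ΔH_1 − ΔH_2 = −1040 kJ, so reaction 1 has the more negative ΔH; |ΔH_1 − ΔH_2| = 1040 kJ.

Reaction 1, by 1040 kJ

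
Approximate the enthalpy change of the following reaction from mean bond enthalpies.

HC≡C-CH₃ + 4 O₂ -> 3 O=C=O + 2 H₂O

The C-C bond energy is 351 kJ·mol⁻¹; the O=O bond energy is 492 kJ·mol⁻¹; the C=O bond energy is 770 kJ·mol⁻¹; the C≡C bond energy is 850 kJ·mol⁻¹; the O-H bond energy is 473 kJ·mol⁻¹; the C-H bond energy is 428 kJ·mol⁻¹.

Bonds broken (reactants):
  C≡C: 1 × 850 = 850
  C-C: 1 × 351 = 351
  C-H: 4 × 428 = 1712
  O=O: 4 × 492 = 1968
  Σ(broken) = 4881 kJ
Bonds formed (products):
  C=O: 6 × 770 = 4620
  O-H: 4 × 473 = 1892
  Σ(formed) = 6512 kJ
ΔH = Σ(broken) − Σ(formed) = 4881 − 6512 = −1631 kJ

ΔH ≈ −1631 kJ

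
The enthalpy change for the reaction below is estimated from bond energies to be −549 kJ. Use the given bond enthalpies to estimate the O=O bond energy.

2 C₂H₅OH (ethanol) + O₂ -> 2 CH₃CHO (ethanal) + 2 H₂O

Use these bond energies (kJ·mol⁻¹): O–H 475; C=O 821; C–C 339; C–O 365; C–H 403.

D(O=O) ≈ 507 kJ/mol

Let D be the O=O bond energy.
Σ(broken) = 2×339 + 10×403 + 2×365 + 2×475 + 1×D = 6388 + D
Σ(formed) = 2×339 + 8×403 + 2×821 + 4×475 = 7444
ΔH = Σ(broken) − Σ(formed) = (6388 + D) − (7444) = −1056 + D
Setting this equal to −549 kJ gives D = 507 kJ/mol.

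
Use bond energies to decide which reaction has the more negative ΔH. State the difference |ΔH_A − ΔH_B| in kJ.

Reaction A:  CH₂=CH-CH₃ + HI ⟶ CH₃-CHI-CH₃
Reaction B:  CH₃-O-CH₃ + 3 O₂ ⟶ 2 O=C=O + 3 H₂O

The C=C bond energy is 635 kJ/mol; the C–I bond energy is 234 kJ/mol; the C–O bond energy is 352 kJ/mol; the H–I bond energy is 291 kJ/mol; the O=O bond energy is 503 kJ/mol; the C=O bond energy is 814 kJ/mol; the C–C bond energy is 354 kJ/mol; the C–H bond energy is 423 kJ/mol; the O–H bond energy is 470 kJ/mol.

Reaction B, by 1240 kJ

Reaction A:
  Bonds broken (reactants):
    C–C: 1 × 354 = 354
    C–H: 6 × 423 = 2538
    C=C: 1 × 635 = 635
    H–I: 1 × 291 = 291
    Σ(broken) = 3818 kJ
  Bonds formed (products):
    C–C: 2 × 354 = 708
    C–H: 7 × 423 = 2961
    C–I: 1 × 234 = 234
    Σ(formed) = 3903 kJ
  ΔH_A = 3818 − 3903 = −85 kJ
Reaction B:
  Bonds broken (reactants):
    C–H: 6 × 423 = 2538
    C–O: 2 × 352 = 704
    O=O: 3 × 503 = 1509
    Σ(broken) = 4751 kJ
  Bonds formed (products):
    C=O: 4 × 814 = 3256
    O–H: 6 × 470 = 2820
    Σ(formed) = 6076 kJ
  ΔH_B = 4751 − 6076 = −1325 kJ
ΔH_A − ΔH_B = +1240 kJ, so reaction B has the more negative ΔH; |ΔH_A − ΔH_B| = 1240 kJ.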